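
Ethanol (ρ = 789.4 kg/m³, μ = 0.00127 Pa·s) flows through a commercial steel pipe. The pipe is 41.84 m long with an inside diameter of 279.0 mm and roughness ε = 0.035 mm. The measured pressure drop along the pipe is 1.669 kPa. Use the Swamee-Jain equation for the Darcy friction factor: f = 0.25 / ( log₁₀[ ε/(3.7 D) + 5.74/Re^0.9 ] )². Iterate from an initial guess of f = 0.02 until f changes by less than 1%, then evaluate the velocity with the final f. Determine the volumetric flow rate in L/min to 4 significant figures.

Q ≈ 4829 L/min

Rearranging Darcy-Weisbach: V = √(2·ΔP·D/(f·L·ρ)). With ε/D = 3.5e-05/0.279 = 0.000125, iterate starting from f = 0.02:
  f = 0.02 → V = √(2·1669·0.279/(0.02·41.84·789.4)) = 1.187 m/s; Re = ρVD/μ = 2.059e+05; f → 0.01652
  f = 0.01652 → V = 1.307 m/s; Re = 2.266e+05; f → 0.01629
  f = 0.01629 → V = 1.316 m/s; Re = 2.282e+05; f → 0.01627
Converged (Δf/f < 1%). With the final f = 0.01627: V = √(2·1669·0.279/(0.01627·41.84·789.4)) = 1.316 m/s.
Q = V·A = 1.316·(π/4·0.279²) = 0.08048 m³/s = 4829 L/min.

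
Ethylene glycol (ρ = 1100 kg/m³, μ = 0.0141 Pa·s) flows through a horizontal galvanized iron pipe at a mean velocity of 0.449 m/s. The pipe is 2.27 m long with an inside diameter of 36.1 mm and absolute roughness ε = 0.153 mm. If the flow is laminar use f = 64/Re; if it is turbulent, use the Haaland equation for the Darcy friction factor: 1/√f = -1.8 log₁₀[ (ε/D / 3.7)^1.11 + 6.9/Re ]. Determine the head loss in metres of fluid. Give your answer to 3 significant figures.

Reynolds number Re = ρVD/μ = 1100 · 0.449 · 0.0361 / 0.0141 = 1265.
Re < 2300 → laminar flow, so f = 64/Re = 64/1265 = 0.05061 (the turbulent correlation is not needed).
Darcy-Weisbach: ΔP = f(L/D)(ρV²/2) = 0.05061·(2.27/0.0361)·(1100·0.449²/2) = 0.05061·62.88·110.9 = 352.9 Pa.
Head loss h_f = ΔP/(ρg) = 352.9/(1100·9.81) = 0.0327 m.

h_f ≈ 0.0327 m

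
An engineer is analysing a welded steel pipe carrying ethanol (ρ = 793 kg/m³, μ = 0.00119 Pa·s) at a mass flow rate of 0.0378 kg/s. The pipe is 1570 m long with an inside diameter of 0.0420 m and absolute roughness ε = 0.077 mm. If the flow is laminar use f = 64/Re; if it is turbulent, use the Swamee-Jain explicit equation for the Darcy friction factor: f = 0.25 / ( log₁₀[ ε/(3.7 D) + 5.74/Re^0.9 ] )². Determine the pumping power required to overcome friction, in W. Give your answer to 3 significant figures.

A = πD²/4 = π(0.042)²/4 = 0.001385 m²; mean velocity V = ṁ/(ρA) = 0.0378/(793 · 0.001385) = 0.03441 m/s.
Reynolds number Re = ρVD/μ = 793 · 0.03441 · 0.042 / 0.00119 = 963.
Re < 2300 → laminar flow, so f = 64/Re = 64/963 = 0.06646 (the turbulent correlation is not needed).
Darcy-Weisbach: ΔP = f(L/D)(ρV²/2) = 0.06646·(1570/0.042)·(793·0.03441²/2) = 0.06646·3.738e+04·0.4694 = 1166 Pa.
Q = ṁ/ρ = 0.0378/793 = 4.767e-05 m³/s.
Pumping power P = QΔP = 4.767e-05·1166 = 0.05558 W = 0.0556 W.

P ≈ 0.0556 W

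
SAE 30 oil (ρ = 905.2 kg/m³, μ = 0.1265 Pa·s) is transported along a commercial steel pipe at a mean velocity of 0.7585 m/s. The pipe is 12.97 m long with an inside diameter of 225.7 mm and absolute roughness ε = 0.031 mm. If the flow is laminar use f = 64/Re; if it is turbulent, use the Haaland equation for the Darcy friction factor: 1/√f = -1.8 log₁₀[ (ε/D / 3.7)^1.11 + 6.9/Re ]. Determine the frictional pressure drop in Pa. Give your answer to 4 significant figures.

ΔP ≈ 781.8 Pa

Reynolds number Re = ρVD/μ = 905.2 · 0.7585 · 0.2257 / 0.127 = 1225.
Re < 2300 → laminar flow, so f = 64/Re = 64/1225 = 0.05224 (the turbulent correlation is not needed).
Darcy-Weisbach: ΔP = f(L/D)(ρV²/2) = 0.05224·(12.97/0.2257)·(905.2·0.7585²/2) = 0.05224·57.47·260.4 = 781.8 Pa.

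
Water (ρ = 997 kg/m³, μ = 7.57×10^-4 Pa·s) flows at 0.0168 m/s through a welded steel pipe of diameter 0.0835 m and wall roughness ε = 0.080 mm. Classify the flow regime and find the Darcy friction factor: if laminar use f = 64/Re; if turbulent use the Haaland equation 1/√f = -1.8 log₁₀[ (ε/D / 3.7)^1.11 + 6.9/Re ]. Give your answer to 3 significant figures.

Re = ρVD/μ = 997·0.0168·0.0835/0.000757 = 1848.
Re < 2300 → laminar, so f = 64/Re = 0.03464 (roughness is irrelevant in laminar flow).

f ≈ 0.0346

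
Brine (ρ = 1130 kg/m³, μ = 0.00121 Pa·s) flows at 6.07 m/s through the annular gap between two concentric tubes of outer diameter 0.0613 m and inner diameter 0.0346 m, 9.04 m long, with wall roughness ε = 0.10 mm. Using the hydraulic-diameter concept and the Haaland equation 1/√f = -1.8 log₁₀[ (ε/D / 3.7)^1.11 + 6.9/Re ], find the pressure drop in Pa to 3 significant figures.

Hydraulic diameter D_h = 4A/P = D_o - D_i = 0.0613 - 0.0346 = 0.0267 m.
Re = ρVD_h/μ = 1130·6.07·0.0267/0.00121 = 1.514e+05.
ε/D_h = 0.0001/0.0267 = 0.00375; Haaland gives 1/√f = -1.8 log₁₀[0.000474+4.56e-05] = 5.912, so f = 0.02861.
ΔP = f(L/D_h)(ρV²/2) = 0.02861·9.04/0.0267·2.082e+04 = 2.017e+05 Pa.

ΔP ≈ 202000 Pa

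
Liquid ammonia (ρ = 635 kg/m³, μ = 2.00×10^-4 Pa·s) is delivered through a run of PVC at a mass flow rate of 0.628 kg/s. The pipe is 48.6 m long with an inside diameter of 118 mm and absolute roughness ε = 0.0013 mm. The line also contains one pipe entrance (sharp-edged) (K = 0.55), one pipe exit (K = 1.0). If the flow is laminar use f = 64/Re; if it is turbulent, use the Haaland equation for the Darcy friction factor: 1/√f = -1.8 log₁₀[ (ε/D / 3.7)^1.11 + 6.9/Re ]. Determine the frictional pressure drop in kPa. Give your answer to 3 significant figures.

A = πD²/4 = π(0.118)²/4 = 0.01094 m²; mean velocity V = ṁ/(ρA) = 0.628/(635 · 0.01094) = 0.09043 m/s.
Reynolds number Re = ρVD/μ = 635 · 0.09043 · 0.118 / 0.0002 = 3.388e+04.
Re > 4000 → turbulent. Relative roughness ε/D = 1.3e-06/0.118 = 1.1e-05. Haaland: 1/√f = -1.8 log₁₀[(1.1e-05/3.7)^1.11 + 6.9/3.388e+04] = -1.8 log₁₀[7.34e-07 + 0.000204] = 6.641, so f = 0.02267.
Total minor-loss coefficient ΣK = 1·0.55 + 1·1 = 1.55.
ΔP = [f·L/D + ΣK]·(ρV²/2) = [0.02267·48.6/0.118 + 1.55]·(635·0.09043²/2) = [9.338 + 1.55]·2.597 = 28.27 Pa.
ΔP = 28.27 Pa = 0.0283 kPa.

ΔP ≈ 0.0283 kPa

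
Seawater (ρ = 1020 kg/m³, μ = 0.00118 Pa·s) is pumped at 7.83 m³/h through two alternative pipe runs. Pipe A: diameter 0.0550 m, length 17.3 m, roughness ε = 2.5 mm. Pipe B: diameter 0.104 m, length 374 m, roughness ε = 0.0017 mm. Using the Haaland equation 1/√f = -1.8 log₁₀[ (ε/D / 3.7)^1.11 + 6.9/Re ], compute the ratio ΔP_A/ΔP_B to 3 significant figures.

Pipe A: V = Q/A = 0.002175/0.002376 = 0.9155 m/s; Re = 4.352e+04; ε/D = 0.0455; Haaland → f = 0.06921; ΔP_A = f(L/D)(ρV²/2) = 9305 Pa.
Pipe B: V = Q/A = 0.002175/0.008495 = 0.256 m/s; Re = 2.302e+04; ε/D = 1.63e-05; Haaland → f = 0.02489; ΔP_B = f(L/D)(ρV²/2) = 2992 Pa.
ΔP_A/ΔP_B = 9305/2992 = 3.11.

ΔP_A/ΔP_B ≈ 3.11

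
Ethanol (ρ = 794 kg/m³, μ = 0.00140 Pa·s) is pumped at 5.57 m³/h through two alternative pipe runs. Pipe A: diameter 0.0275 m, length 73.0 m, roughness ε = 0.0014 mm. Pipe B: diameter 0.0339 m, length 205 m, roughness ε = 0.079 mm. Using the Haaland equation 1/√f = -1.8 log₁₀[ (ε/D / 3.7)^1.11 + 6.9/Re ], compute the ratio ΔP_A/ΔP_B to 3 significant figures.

ΔP_A/ΔP_B ≈ 0.786

Pipe A: V = Q/A = 0.001547/0.000594 = 2.605 m/s; Re = 4.063e+04; ε/D = 5.09e-05; Haaland → f = 0.02183; ΔP_A = f(L/D)(ρV²/2) = 1.561e+05 Pa.
Pipe B: V = Q/A = 0.001547/0.0009026 = 1.714 m/s; Re = 3.296e+04; ε/D = 0.00233; Haaland → f = 0.02816; ΔP_B = f(L/D)(ρV²/2) = 1.987e+05 Pa.
ΔP_A/ΔP_B = 1.561e+05/1.987e+05 = 0.786.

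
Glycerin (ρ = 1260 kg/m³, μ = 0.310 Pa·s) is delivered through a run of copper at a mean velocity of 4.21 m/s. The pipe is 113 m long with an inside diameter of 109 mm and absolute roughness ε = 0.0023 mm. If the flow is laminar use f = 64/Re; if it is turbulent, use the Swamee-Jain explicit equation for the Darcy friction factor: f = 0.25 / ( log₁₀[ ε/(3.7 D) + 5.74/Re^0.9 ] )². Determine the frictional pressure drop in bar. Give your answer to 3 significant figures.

ΔP ≈ 3.97 bar

Reynolds number Re = ρVD/μ = 1260 · 4.21 · 0.109 / 0.31 = 1865.
Re < 2300 → laminar flow, so f = 64/Re = 64/1865 = 0.03431 (the turbulent correlation is not needed).
Darcy-Weisbach: ΔP = f(L/D)(ρV²/2) = 0.03431·(113/0.109)·(1260·4.21²/2) = 0.03431·1037·1.117e+04 = 3.972e+05 Pa.
ΔP = 3.972e+05 Pa = 3.97 bar.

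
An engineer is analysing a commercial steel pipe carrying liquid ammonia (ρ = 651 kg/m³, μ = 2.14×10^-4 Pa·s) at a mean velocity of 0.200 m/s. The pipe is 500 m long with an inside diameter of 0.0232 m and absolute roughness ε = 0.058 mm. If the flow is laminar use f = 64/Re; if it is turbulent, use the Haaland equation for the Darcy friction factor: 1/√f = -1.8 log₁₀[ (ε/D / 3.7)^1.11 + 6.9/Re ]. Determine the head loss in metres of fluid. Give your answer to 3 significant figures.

Reynolds number Re = ρVD/μ = 651 · 0.2 · 0.0232 / 0.000214 = 1.412e+04.
Re > 4000 → turbulent. Relative roughness ε/D = 5.8e-05/0.0232 = 0.0025. Haaland: 1/√f = -1.8 log₁₀[(0.0025/3.7)^1.11 + 6.9/1.412e+04] = -1.8 log₁₀[0.000303 + 0.000489] = 5.583, so f = 0.03209.
Darcy-Weisbach: ΔP = f(L/D)(ρV²/2) = 0.03209·(500/0.0232)·(651·0.2²/2) = 0.03209·2.155e+04·13.02 = 9003 Pa.
Head loss h_f = ΔP/(ρg) = 9003/(651·9.81) = 1.41 m.

h_f ≈ 1.41 m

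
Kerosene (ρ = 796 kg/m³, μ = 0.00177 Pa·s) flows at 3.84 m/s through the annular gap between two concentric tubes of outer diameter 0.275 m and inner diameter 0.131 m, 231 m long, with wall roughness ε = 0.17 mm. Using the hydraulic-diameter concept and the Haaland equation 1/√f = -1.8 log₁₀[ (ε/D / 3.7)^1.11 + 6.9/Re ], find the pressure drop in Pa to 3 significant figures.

ΔP ≈ 201000 Pa

Hydraulic diameter D_h = 4A/P = D_o - D_i = 0.275 - 0.131 = 0.144 m.
Re = ρVD_h/μ = 796·3.84·0.144/0.00177 = 2.487e+05.
ε/D_h = 0.00017/0.144 = 0.00118; Haaland gives 1/√f = -1.8 log₁₀[0.000132+2.77e-05] = 6.836, so f = 0.0214.
ΔP = f(L/D_h)(ρV²/2) = 0.0214·231/0.144·5869 = 2.015e+05 Pa.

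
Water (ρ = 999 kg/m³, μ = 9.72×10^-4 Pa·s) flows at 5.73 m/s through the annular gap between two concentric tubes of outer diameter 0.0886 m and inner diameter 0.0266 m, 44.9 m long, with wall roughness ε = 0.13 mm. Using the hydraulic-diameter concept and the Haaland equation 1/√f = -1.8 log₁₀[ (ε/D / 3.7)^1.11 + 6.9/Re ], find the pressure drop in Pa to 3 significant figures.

Hydraulic diameter D_h = 4A/P = D_o - D_i = 0.0886 - 0.0266 = 0.062 m.
Re = ρVD_h/μ = 999·5.73·0.062/0.000972 = 3.651e+05.
ε/D_h = 0.00013/0.062 = 0.0021; Haaland gives 1/√f = -1.8 log₁₀[0.000249+1.89e-05] = 6.43, so f = 0.02419.
ΔP = f(L/D_h)(ρV²/2) = 0.02419·44.9/0.062·1.64e+04 = 2.873e+05 Pa.

ΔP ≈ 287000 Pa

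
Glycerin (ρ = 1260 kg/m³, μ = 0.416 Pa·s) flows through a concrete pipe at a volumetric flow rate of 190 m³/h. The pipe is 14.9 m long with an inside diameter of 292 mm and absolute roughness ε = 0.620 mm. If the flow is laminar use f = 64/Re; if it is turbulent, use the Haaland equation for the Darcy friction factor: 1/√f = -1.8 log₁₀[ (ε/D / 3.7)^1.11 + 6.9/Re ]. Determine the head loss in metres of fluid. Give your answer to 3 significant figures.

Q = 190 m³/h = 190/3600 = 0.05278 m³/s.
Cross-sectional area A = πD²/4 = π(0.292)²/4 = 0.06697 m²; mean velocity V = Q/A = 0.05278/0.06697 = 0.7881 m/s.
Reynolds number Re = ρVD/μ = 1260 · 0.7881 · 0.292 / 0.416 = 697.
Re < 2300 → laminar flow, so f = 64/Re = 64/697 = 0.09182 (the turbulent correlation is not needed).
Darcy-Weisbach: ΔP = f(L/D)(ρV²/2) = 0.09182·(14.9/0.292)·(1260·0.7881²/2) = 0.09182·51.03·391.3 = 1833 Pa.
Head loss h_f = ΔP/(ρg) = 1833/(1260·9.81) = 0.148 m.

h_f ≈ 0.148 m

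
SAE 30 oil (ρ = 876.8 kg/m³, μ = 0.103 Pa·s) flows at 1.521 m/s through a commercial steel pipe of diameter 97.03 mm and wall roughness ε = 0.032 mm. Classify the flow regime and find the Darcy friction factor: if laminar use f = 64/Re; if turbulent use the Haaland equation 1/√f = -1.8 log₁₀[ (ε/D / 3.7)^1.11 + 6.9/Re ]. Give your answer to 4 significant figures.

f ≈ 0.05094

Re = ρVD/μ = 876.8·1.521·0.09703/0.103 = 1256.
Re < 2300 → laminar, so f = 64/Re = 0.05094 (roughness is irrelevant in laminar flow).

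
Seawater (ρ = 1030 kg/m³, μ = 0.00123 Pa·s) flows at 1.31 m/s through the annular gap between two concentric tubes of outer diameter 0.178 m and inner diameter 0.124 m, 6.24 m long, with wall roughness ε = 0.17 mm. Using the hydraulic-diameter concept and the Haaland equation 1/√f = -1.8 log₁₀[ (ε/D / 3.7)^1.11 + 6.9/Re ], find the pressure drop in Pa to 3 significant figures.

Hydraulic diameter D_h = 4A/P = D_o - D_i = 0.178 - 0.124 = 0.054 m.
Re = ρVD_h/μ = 1030·1.31·0.054/0.00123 = 5.924e+04.
ε/D_h = 0.00017/0.054 = 0.00315; Haaland gives 1/√f = -1.8 log₁₀[0.000391+0.000116] = 5.93, so f = 0.02843.
ΔP = f(L/D_h)(ρV²/2) = 0.02843·6.24/0.054·883.8 = 2904 Pa.

ΔP ≈ 2900 Pa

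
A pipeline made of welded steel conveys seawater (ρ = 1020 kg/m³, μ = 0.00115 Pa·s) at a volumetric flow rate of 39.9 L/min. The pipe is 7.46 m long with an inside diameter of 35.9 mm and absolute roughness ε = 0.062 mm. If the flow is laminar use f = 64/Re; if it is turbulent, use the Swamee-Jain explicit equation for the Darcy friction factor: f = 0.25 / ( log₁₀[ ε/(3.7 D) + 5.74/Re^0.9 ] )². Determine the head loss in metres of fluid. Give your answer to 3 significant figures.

h_f ≈ 0.134 m

Q = 39.9 L/min = 39.9/60000 = 0.000665 m³/s.
Cross-sectional area A = πD²/4 = π(0.0359)²/4 = 0.001012 m²; mean velocity V = Q/A = 0.000665/0.001012 = 0.657 m/s.
Reynolds number Re = ρVD/μ = 1020 · 0.657 · 0.0359 / 0.00115 = 2.092e+04.
Re > 4000 → turbulent. Relative roughness ε/D = 6.2e-05/0.0359 = 0.00173. Swamee-Jain: f = 0.25/(log₁₀[0.00173/3.7 + 5.74/2.092e+04^0.9])² = 0.25/(log₁₀[0.000467 + 0.000742])² = 0.25/(-2.918)² = 0.02937.
Darcy-Weisbach: ΔP = f(L/D)(ρV²/2) = 0.02937·(7.46/0.0359)·(1020·0.657²/2) = 0.02937·207.8·220.1 = 1343 Pa.
Head loss h_f = ΔP/(ρg) = 1343/(1020·9.81) = 0.134 m.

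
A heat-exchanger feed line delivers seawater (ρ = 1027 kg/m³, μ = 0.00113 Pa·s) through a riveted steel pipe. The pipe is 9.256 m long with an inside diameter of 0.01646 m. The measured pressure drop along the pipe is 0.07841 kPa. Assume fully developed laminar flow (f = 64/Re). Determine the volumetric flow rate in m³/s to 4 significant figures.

For laminar flow, f = 64/Re with Re = ρVD/μ, so Darcy-Weisbach reduces to ΔP = 32μLV/D². Solving for V: V = ΔP·D²/(32μL) = 78.41·(0.01646)²/(32·0.00113·9.256) = 0.06347 m/s.
Check: Re = ρVD/μ = 1027·0.06347·0.01646/0.00113 = 949.5 < 2300, so the laminar assumption holds.
Q = V·A = 0.06347·(π/4·0.01646²) = 1.351e-05 m³/s = 1.351×10^-5 m³/s.

Q ≈ 1.351×10^-5 m³/s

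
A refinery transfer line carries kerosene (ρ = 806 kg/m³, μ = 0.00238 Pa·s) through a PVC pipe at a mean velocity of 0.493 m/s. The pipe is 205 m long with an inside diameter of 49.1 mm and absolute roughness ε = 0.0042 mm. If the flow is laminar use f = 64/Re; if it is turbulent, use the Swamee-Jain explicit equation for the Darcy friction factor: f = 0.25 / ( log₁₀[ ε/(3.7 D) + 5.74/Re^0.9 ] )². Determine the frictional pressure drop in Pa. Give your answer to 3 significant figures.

Reynolds number Re = ρVD/μ = 806 · 0.493 · 0.0491 / 0.00238 = 8198.
Re > 4000 → turbulent. Relative roughness ε/D = 4.2e-06/0.0491 = 8.55e-05. Swamee-Jain: f = 0.25/(log₁₀[8.55e-05/3.7 + 5.74/8198^0.9])² = 0.25/(log₁₀[2.31e-05 + 0.00172])² = 0.25/(-2.758)² = 0.03288.
Darcy-Weisbach: ΔP = f(L/D)(ρV²/2) = 0.03288·(205/0.0491)·(806·0.493²/2) = 0.03288·4175·97.95 = 1.344e+04 Pa.

ΔP ≈ 13400 Pa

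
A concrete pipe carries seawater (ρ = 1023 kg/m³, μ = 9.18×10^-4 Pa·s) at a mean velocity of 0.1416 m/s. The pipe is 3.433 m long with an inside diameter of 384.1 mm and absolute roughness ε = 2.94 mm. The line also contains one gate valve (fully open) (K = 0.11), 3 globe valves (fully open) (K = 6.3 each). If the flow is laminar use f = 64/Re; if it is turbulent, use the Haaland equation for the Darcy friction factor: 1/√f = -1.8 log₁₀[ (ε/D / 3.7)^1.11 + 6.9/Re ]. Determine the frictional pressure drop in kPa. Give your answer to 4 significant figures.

ΔP ≈ 0.1982 kPa

Reynolds number Re = ρVD/μ = 1023 · 0.1416 · 0.3841 / 0.000918 = 6.061e+04.
Re > 4000 → turbulent. Relative roughness ε/D = 0.00294/0.3841 = 0.00765. Haaland: 1/√f = -1.8 log₁₀[(0.00765/3.7)^1.11 + 6.9/6.061e+04] = -1.8 log₁₀[0.00105 + 0.000114] = 5.283, so f = 0.03583.
Total minor-loss coefficient ΣK = 1·0.11 + 3·6.3 = 19.
ΔP = [f·L/D + ΣK]·(ρV²/2) = [0.03583·3.433/0.3841 + 19]·(1023·0.1416²/2) = [0.3203 + 19]·10.26 = 198.2 Pa.
ΔP = 198.2 Pa = 0.1982 kPa.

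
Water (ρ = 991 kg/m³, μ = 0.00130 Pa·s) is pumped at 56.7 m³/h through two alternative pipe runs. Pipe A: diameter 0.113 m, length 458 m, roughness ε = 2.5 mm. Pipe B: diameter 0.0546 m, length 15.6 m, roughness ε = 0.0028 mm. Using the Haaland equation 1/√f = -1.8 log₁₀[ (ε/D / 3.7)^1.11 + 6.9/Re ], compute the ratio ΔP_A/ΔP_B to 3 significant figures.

ΔP_A/ΔP_B ≈ 2.63

Pipe A: V = Q/A = 0.01575/0.01003 = 1.57 m/s; Re = 1.353e+05; ε/D = 0.0221; Haaland → f = 0.05094; ΔP_A = f(L/D)(ρV²/2) = 2.523e+05 Pa.
Pipe B: V = Q/A = 0.01575/0.002341 = 6.727 m/s; Re = 2.8e+05; ε/D = 5.13e-05; Haaland → f = 0.01496; ΔP_B = f(L/D)(ρV²/2) = 9.583e+04 Pa.
ΔP_A/ΔP_B = 2.523e+05/9.583e+04 = 2.63.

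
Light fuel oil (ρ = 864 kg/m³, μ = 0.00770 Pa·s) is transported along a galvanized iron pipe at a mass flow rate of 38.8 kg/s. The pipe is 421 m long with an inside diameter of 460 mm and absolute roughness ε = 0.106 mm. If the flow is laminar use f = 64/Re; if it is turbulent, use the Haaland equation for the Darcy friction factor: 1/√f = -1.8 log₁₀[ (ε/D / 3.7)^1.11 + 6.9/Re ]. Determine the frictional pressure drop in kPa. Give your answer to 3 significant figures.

A = πD²/4 = π(0.46)²/4 = 0.1662 m²; mean velocity V = ṁ/(ρA) = 38.8/(864 · 0.1662) = 0.2702 m/s.
Reynolds number Re = ρVD/μ = 864 · 0.2702 · 0.46 / 0.0077 = 1.395e+04.
Re > 4000 → turbulent. Relative roughness ε/D = 0.000106/0.46 = 0.00023. Haaland: 1/√f = -1.8 log₁₀[(0.00023/3.7)^1.11 + 6.9/1.395e+04] = -1.8 log₁₀[2.15e-05 + 0.000495] = 5.917, so f = 0.02856.
Darcy-Weisbach: ΔP = f(L/D)(ρV²/2) = 0.02856·(421/0.46)·(864·0.2702²/2) = 0.02856·915.2·31.54 = 824.6 Pa.
ΔP = 824.6 Pa = 0.825 kPa.

ΔP ≈ 0.825 kPa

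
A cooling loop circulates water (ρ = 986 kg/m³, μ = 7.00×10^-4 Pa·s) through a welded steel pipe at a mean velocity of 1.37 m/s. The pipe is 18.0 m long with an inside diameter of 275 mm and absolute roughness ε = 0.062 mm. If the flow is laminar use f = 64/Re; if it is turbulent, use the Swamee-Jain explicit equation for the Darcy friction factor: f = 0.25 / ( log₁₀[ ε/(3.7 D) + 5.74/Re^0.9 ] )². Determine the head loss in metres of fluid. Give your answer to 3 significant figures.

Reynolds number Re = ρVD/μ = 986 · 1.37 · 0.275 / 0.0007 = 5.307e+05.
Re > 4000 → turbulent. Relative roughness ε/D = 6.2e-05/0.275 = 0.000225. Swamee-Jain: f = 0.25/(log₁₀[0.000225/3.7 + 5.74/5.307e+05^0.9])² = 0.25/(log₁₀[6.09e-05 + 4.04e-05])² = 0.25/(-3.994)² = 0.01567.
Darcy-Weisbach: ΔP = f(L/D)(ρV²/2) = 0.01567·(18/0.275)·(986·1.37²/2) = 0.01567·65.45·925.3 = 949.1 Pa.
Head loss h_f = ΔP/(ρg) = 949.1/(986·9.81) = 0.0981 m.

h_f ≈ 0.0981 m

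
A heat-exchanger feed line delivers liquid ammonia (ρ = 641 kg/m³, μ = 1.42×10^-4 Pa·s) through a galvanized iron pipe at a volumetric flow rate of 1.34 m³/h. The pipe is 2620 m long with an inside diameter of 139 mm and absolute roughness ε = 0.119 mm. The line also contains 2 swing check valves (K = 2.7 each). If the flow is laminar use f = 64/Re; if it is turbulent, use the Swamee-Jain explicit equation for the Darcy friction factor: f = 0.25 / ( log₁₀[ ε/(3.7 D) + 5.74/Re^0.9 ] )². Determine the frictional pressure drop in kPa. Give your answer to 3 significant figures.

Q = 1.34 m³/h = 1.34/3600 = 0.0003722 m³/s.
Cross-sectional area A = πD²/4 = π(0.139)²/4 = 0.01517 m²; mean velocity V = Q/A = 0.0003722/0.01517 = 0.02453 m/s.
Reynolds number Re = ρVD/μ = 641 · 0.02453 · 0.139 / 0.000142 = 1.539e+04.
Re > 4000 → turbulent. Relative roughness ε/D = 0.000119/0.139 = 0.000856. Swamee-Jain: f = 0.25/(log₁₀[0.000856/3.7 + 5.74/1.539e+04^0.9])² = 0.25/(log₁₀[0.000231 + 0.000978])² = 0.25/(-2.917)² = 0.02937.
Total minor-loss coefficient ΣK = 2·2.7 = 5.4.
ΔP = [f·L/D + ΣK]·(ρV²/2) = [0.02937·2620/0.139 + 5.4]·(641·0.02453²/2) = [553.6 + 5.4]·0.1928 = 107.8 Pa.
ΔP = 107.8 Pa = 0.108 kPa.

ΔP ≈ 0.108 kPa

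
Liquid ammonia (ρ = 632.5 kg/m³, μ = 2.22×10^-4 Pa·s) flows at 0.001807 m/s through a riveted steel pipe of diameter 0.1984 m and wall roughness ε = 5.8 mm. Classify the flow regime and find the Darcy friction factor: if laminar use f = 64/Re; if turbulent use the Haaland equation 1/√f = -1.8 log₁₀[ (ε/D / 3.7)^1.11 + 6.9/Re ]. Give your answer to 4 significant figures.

f ≈ 0.06266

Re = ρVD/μ = 632.5·0.001807·0.1984/0.000222 = 1021.
Re < 2300 → laminar, so f = 64/Re = 0.06266 (roughness is irrelevant in laminar flow).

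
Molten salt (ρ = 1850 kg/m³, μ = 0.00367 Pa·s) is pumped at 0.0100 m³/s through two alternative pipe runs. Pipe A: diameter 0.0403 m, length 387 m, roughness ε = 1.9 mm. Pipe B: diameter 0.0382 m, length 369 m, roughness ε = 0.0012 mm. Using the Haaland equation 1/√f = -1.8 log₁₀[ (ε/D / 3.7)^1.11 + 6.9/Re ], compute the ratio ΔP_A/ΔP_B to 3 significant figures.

ΔP_A/ΔP_B ≈ 3.46

Pipe A: V = Q/A = 0.01/0.001276 = 7.84 m/s; Re = 1.593e+05; ε/D = 0.0471; Haaland → f = 0.06993; ΔP_A = f(L/D)(ρV²/2) = 3.818e+07 Pa.
Pipe B: V = Q/A = 0.01/0.001146 = 8.725 m/s; Re = 1.68e+05; ε/D = 3.14e-05; Haaland → f = 0.01622; ΔP_B = f(L/D)(ρV²/2) = 1.103e+07 Pa.
ΔP_A/ΔP_B = 3.818e+07/1.103e+07 = 3.46.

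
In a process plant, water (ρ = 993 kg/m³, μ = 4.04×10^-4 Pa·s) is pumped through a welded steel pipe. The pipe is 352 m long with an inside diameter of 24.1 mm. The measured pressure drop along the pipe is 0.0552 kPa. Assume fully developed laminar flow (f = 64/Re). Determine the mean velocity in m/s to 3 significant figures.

For laminar flow, f = 64/Re with Re = ρVD/μ, so Darcy-Weisbach reduces to ΔP = 32μLV/D². Solving for V: V = ΔP·D²/(32μL) = 55.2·(0.0241)²/(32·0.000404·352) = 0.007045 m/s.
Check: Re = ρVD/μ = 993·0.007045·0.0241/0.000404 = 417.3 < 2300, so the laminar assumption holds.

V ≈ 0.00705 m/s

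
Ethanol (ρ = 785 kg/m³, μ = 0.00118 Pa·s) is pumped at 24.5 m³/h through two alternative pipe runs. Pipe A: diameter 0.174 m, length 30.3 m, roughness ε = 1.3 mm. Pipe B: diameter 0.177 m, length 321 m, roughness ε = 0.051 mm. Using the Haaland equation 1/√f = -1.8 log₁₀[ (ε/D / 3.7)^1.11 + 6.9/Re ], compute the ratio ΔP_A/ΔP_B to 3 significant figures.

ΔP_A/ΔP_B ≈ 0.159

Pipe A: V = Q/A = 0.006806/0.02378 = 0.2862 m/s; Re = 3.313e+04; ε/D = 0.00747; Haaland → f = 0.03643; ΔP_A = f(L/D)(ρV²/2) = 204 Pa.
Pipe B: V = Q/A = 0.006806/0.02461 = 0.2766 m/s; Re = 3.257e+04; ε/D = 0.000288; Haaland → f = 0.02354; ΔP_B = f(L/D)(ρV²/2) = 1282 Pa.
ΔP_A/ΔP_B = 204/1282 = 0.159.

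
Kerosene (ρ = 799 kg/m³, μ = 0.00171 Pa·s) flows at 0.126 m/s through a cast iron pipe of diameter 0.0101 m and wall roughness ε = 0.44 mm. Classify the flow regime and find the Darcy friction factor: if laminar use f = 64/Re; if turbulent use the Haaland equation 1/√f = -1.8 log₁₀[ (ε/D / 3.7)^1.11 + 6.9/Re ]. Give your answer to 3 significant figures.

f ≈ 0.108

Re = ρVD/μ = 799·0.126·0.0101/0.00171 = 594.6.
Re < 2300 → laminar, so f = 64/Re = 0.1076 (roughness is irrelevant in laminar flow).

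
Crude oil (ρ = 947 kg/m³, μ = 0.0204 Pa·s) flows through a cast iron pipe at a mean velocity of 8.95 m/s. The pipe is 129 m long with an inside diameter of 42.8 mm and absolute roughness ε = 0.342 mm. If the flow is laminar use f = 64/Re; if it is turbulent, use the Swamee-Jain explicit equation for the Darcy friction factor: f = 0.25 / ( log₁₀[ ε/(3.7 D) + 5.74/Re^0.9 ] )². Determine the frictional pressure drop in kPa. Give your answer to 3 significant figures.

ΔP ≈ 4500 kPa

Reynolds number Re = ρVD/μ = 947 · 8.95 · 0.0428 / 0.0204 = 1.778e+04.
Re > 4000 → turbulent. Relative roughness ε/D = 0.000342/0.0428 = 0.00799. Swamee-Jain: f = 0.25/(log₁₀[0.00799/3.7 + 5.74/1.778e+04^0.9])² = 0.25/(log₁₀[0.00216 + 0.000859])² = 0.25/(-2.52)² = 0.03936.
Darcy-Weisbach: ΔP = f(L/D)(ρV²/2) = 0.03936·(129/0.0428)·(947·8.95²/2) = 0.03936·3014·3.793e+04 = 4.5e+06 Pa.
ΔP = 4.5e+06 Pa = 4500 kPa.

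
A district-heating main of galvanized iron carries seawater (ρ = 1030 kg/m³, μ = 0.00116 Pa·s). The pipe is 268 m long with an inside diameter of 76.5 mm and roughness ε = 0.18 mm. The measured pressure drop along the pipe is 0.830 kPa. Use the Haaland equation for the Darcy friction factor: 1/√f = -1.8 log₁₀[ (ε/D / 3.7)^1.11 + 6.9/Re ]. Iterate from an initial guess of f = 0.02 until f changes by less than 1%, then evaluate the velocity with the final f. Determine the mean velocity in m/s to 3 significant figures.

Rearranging Darcy-Weisbach: V = √(2·ΔP·D/(f·L·ρ)). With ε/D = 0.00018/0.0765 = 0.00235, iterate starting from f = 0.02:
  f = 0.02 → V = √(2·830·0.0765/(0.02·268·1030)) = 0.1517 m/s; Re = ρVD/μ = 1.03e+04; f → 0.03382
  f = 0.03382 → V = 0.1166 m/s; Re = 7923; f → 0.03576
  f = 0.03576 → V = 0.1134 m/s; Re = 7704; f → 0.03599
Converged (Δf/f < 1%). With the final f = 0.03599: V = √(2·830·0.0765/(0.03599·268·1030)) = 0.1131 m/s.

V ≈ 0.113 m/s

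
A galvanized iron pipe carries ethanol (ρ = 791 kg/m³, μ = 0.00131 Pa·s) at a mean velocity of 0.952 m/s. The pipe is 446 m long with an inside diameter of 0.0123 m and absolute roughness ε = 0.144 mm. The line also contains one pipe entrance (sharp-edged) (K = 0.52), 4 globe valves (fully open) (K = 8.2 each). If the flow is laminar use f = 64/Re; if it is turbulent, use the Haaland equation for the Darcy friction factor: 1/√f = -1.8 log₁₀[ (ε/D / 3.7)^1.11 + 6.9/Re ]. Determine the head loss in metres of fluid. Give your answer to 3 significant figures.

h_f ≈ 79.5 m

Reynolds number Re = ρVD/μ = 791 · 0.952 · 0.0123 / 0.00131 = 7070.
Re > 4000 → turbulent. Relative roughness ε/D = 0.000144/0.0123 = 0.0117. Haaland: 1/√f = -1.8 log₁₀[(0.0117/3.7)^1.11 + 6.9/7070] = -1.8 log₁₀[0.00168 + 0.000976] = 4.636, so f = 0.04652.
Total minor-loss coefficient ΣK = 1·0.52 + 4·8.2 = 33.3.
ΔP = [f·L/D + ΣK]·(ρV²/2) = [0.04652·446/0.0123 + 33.3]·(791·0.952²/2) = [1687 + 33.3]·358.4 = 6.166e+05 Pa.
Head loss h_f = ΔP/(ρg) = 6.166e+05/(791·9.81) = 79.5 m.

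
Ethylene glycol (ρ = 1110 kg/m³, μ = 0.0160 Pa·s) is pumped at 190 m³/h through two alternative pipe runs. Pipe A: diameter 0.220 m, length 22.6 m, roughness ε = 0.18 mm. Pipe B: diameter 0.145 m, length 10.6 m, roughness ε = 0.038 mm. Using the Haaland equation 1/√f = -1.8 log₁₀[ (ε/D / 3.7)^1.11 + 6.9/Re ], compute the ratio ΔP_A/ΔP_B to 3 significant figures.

ΔP_A/ΔP_B ≈ 0.304

Pipe A: V = Q/A = 0.05278/0.03801 = 1.388 m/s; Re = 2.119e+04; ε/D = 0.000818; Haaland → f = 0.02696; ΔP_A = f(L/D)(ρV²/2) = 2962 Pa.
Pipe B: V = Q/A = 0.05278/0.01651 = 3.196 m/s; Re = 3.215e+04; ε/D = 0.000262; Haaland → f = 0.02354; ΔP_B = f(L/D)(ρV²/2) = 9757 Pa.
ΔP_A/ΔP_B = 2962/9757 = 0.304.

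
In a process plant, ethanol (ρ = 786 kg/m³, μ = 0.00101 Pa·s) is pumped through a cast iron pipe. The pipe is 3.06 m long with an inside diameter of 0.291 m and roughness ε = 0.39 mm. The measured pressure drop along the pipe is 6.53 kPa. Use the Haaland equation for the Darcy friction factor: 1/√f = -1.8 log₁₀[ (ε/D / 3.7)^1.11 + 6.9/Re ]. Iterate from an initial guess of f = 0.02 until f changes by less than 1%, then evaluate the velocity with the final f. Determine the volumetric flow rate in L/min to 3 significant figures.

Rearranging Darcy-Weisbach: V = √(2·ΔP·D/(f·L·ρ)). With ε/D = 0.00039/0.291 = 0.00134, iterate starting from f = 0.02:
  f = 0.02 → V = √(2·6530·0.291/(0.02·3.06·786)) = 8.889 m/s; Re = ρVD/μ = 2.013e+06; f → 0.02126
  f = 0.02126 → V = 8.62 m/s; Re = 1.952e+06; f → 0.02127
Converged (Δf/f < 1%). With the final f = 0.02127: V = √(2·6530·0.291/(0.02127·3.06·786)) = 8.62 m/s.
Q = V·A = 8.62·(π/4·0.291²) = 0.5733 m³/s = 34400 L/min.

Q ≈ 34400 L/min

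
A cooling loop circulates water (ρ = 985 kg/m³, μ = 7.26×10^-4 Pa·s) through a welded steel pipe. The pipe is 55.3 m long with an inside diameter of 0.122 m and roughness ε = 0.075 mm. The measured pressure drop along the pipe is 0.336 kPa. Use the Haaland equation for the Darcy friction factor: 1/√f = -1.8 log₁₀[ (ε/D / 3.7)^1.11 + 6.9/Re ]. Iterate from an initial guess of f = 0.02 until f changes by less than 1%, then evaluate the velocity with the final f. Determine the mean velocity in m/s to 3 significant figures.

Rearranging Darcy-Weisbach: V = √(2·ΔP·D/(f·L·ρ)). With ε/D = 7.5e-05/0.122 = 0.000615, iterate starting from f = 0.02:
  f = 0.02 → V = √(2·336·0.122/(0.02·55.3·985)) = 0.2743 m/s; Re = ρVD/μ = 4.541e+04; f → 0.02296
  f = 0.02296 → V = 0.256 m/s; Re = 4.238e+04; f → 0.02323
  f = 0.02323 → V = 0.2545 m/s; Re = 4.213e+04; f → 0.02326
Converged (Δf/f < 1%). With the final f = 0.02326: V = √(2·336·0.122/(0.02326·55.3·985)) = 0.2544 m/s.

V ≈ 0.254 m/s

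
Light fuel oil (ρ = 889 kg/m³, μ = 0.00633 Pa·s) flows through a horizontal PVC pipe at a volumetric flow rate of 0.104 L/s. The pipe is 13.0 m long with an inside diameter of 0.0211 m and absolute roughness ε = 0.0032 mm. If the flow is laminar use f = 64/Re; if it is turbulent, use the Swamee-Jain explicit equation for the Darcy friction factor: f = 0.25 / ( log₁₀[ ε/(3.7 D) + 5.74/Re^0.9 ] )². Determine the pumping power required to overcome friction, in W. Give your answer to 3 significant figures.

Q = 0.104 L/s = 0.104/1000 = 0.000104 m³/s.
Cross-sectional area A = πD²/4 = π(0.0211)²/4 = 0.0003497 m²; mean velocity V = Q/A = 0.000104/0.0003497 = 0.2974 m/s.
Reynolds number Re = ρVD/μ = 889 · 0.2974 · 0.0211 / 0.00633 = 881.4.
Re < 2300 → laminar flow, so f = 64/Re = 64/881.4 = 0.07261 (the turbulent correlation is not needed).
Darcy-Weisbach: ΔP = f(L/D)(ρV²/2) = 0.07261·(13/0.0211)·(889·0.2974²/2) = 0.07261·616.1·39.32 = 1759 Pa.
Pumping power P = QΔP = 0.000104·1759 = 0.1830 W = 0.183 W.

P ≈ 0.183 W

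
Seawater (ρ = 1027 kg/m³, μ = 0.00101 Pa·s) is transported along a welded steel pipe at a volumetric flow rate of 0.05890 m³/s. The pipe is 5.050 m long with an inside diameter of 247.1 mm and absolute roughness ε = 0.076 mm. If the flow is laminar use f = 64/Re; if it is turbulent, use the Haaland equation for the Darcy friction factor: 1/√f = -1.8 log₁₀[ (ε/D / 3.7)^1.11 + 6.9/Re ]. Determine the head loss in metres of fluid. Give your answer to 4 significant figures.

Cross-sectional area A = πD²/4 = π(0.2471)²/4 = 0.04796 m²; mean velocity V = Q/A = 0.0589/0.04796 = 1.228 m/s.
Reynolds number Re = ρVD/μ = 1027 · 1.228 · 0.2471 / 0.00101 = 3.086e+05.
Re > 4000 → turbulent. Relative roughness ε/D = 7.6e-05/0.2471 = 0.000308. Haaland: 1/√f = -1.8 log₁₀[(0.000308/3.7)^1.11 + 6.9/3.086e+05] = -1.8 log₁₀[2.96e-05 + 2.24e-05] = 7.712, so f = 0.01681.
Darcy-Weisbach: ΔP = f(L/D)(ρV²/2) = 0.01681·(5.05/0.2471)·(1027·1.228²/2) = 0.01681·20.44·774.6 = 266.2 Pa.
Head loss h_f = ΔP/(ρg) = 266.2/(1027·9.81) = 0.02642 m.

h_f ≈ 0.02642 m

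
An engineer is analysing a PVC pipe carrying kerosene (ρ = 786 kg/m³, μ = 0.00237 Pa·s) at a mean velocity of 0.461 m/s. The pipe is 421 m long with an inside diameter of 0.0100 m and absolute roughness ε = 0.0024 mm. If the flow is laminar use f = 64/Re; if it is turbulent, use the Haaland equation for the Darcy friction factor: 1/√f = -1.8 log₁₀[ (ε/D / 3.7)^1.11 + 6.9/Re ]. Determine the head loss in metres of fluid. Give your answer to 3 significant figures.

h_f ≈ 19.1 m

Reynolds number Re = ρVD/μ = 786 · 0.461 · 0.01 / 0.00237 = 1529.
Re < 2300 → laminar flow, so f = 64/Re = 64/1529 = 0.04186 (the turbulent correlation is not needed).
Darcy-Weisbach: ΔP = f(L/D)(ρV²/2) = 0.04186·(421/0.01)·(786·0.461²/2) = 0.04186·4.21e+04·83.52 = 1.472e+05 Pa.
Head loss h_f = ΔP/(ρg) = 1.472e+05/(786·9.81) = 19.1 m.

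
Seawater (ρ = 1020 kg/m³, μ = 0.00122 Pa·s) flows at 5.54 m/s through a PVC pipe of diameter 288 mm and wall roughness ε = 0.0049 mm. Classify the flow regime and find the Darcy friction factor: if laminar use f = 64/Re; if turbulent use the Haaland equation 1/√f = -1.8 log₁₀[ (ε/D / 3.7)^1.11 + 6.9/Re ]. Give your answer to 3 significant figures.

f ≈ 0.0114

Re = ρVD/μ = 1020·5.54·0.288/0.00122 = 1.334e+06.
Re > 4000 → turbulent. ε/D = 4.9e-06/0.288 = 1.7e-05; Haaland: 1/√f = -1.8 log₁₀[1.19e-06 + 5.17e-06] = 9.353, so f = 0.01143.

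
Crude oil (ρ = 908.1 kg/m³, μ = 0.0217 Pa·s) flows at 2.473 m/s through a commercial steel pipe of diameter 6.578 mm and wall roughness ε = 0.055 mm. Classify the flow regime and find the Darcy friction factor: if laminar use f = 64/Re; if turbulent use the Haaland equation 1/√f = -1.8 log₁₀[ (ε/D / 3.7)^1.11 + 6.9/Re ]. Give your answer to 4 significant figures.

f ≈ 0.09401

Re = ρVD/μ = 908.1·2.473·0.006578/0.0217 = 680.8.
Re < 2300 → laminar, so f = 64/Re = 0.09401 (roughness is irrelevant in laminar flow).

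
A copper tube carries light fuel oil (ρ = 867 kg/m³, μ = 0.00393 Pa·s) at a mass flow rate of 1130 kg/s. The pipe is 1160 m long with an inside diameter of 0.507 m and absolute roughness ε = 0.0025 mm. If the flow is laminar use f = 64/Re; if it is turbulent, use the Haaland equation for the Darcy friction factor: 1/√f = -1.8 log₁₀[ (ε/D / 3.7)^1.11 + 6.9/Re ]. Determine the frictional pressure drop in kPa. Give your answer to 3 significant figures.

ΔP ≈ 509 kPa

A = πD²/4 = π(0.507)²/4 = 0.2019 m²; mean velocity V = ṁ/(ρA) = 1130/(867 · 0.2019) = 6.456 m/s.
Reynolds number Re = ρVD/μ = 867 · 6.456 · 0.507 / 0.00393 = 7.221e+05.
Re > 4000 → turbulent. Relative roughness ε/D = 2.5e-06/0.507 = 4.93e-06. Haaland: 1/√f = -1.8 log₁₀[(4.93e-06/3.7)^1.11 + 6.9/7.221e+05] = -1.8 log₁₀[3.01e-07 + 9.56e-06] = 9.011, so f = 0.01231.
Darcy-Weisbach: ΔP = f(L/D)(ρV²/2) = 0.01231·(1160/0.507)·(867·6.456²/2) = 0.01231·2288·1.807e+04 = 5.091e+05 Pa.
ΔP = 5.091e+05 Pa = 509 kPa.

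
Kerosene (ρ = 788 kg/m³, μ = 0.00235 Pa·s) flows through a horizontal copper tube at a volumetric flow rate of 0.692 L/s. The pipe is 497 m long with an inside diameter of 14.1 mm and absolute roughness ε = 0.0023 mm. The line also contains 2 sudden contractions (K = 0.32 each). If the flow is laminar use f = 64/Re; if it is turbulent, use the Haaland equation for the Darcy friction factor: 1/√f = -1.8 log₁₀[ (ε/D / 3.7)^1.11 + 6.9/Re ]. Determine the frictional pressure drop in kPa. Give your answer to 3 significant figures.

ΔP ≈ 7020 kPa

Q = 0.692 L/s = 0.692/1000 = 0.000692 m³/s.
Cross-sectional area A = πD²/4 = π(0.0141)²/4 = 0.0001561 m²; mean velocity V = Q/A = 0.000692/0.0001561 = 4.432 m/s.
Reynolds number Re = ρVD/μ = 788 · 4.432 · 0.0141 / 0.00235 = 2.095e+04.
Re > 4000 → turbulent. Relative roughness ε/D = 2.3e-06/0.0141 = 0.000163. Haaland: 1/√f = -1.8 log₁₀[(0.000163/3.7)^1.11 + 6.9/2.095e+04] = -1.8 log₁₀[1.46e-05 + 0.000329] = 6.234, so f = 0.02573.
Total minor-loss coefficient ΣK = 2·0.32 = 0.64.
ΔP = [f·L/D + ΣK]·(ρV²/2) = [0.02573·497/0.0141 + 0.64]·(788·4.432²/2) = [906.9 + 0.64]·7738 = 7.023e+06 Pa.
ΔP = 7.023e+06 Pa = 7020 kPa.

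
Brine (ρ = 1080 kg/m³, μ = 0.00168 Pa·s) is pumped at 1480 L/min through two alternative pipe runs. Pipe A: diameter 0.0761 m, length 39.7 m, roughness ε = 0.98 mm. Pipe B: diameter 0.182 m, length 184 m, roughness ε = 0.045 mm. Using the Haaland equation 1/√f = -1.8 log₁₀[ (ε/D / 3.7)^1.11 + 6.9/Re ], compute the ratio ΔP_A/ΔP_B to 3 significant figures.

Pipe A: V = Q/A = 0.02467/0.004548 = 5.423 m/s; Re = 2.653e+05; ε/D = 0.0129; Haaland → f = 0.04163; ΔP_A = f(L/D)(ρV²/2) = 3.449e+05 Pa.
Pipe B: V = Q/A = 0.02467/0.02602 = 0.9482 m/s; Re = 1.109e+05; ε/D = 0.000247; Haaland → f = 0.01865; ΔP_B = f(L/D)(ρV²/2) = 9151 Pa.
ΔP_A/ΔP_B = 3.449e+05/9151 = 37.7.

ΔP_A/ΔP_B ≈ 37.7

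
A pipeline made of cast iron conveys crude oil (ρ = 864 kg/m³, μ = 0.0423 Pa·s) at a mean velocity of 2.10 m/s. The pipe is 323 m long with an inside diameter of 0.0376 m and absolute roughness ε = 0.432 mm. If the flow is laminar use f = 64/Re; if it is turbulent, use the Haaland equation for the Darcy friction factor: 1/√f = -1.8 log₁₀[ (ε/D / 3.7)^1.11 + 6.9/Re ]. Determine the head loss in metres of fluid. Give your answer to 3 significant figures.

h_f ≈ 76.6 m

Reynolds number Re = ρVD/μ = 864 · 2.1 · 0.0376 / 0.0423 = 1613.
Re < 2300 → laminar flow, so f = 64/Re = 64/1613 = 0.03968 (the turbulent correlation is not needed).
Darcy-Weisbach: ΔP = f(L/D)(ρV²/2) = 0.03968·(323/0.0376)·(864·2.1²/2) = 0.03968·8590·1905 = 6.494e+05 Pa.
Head loss h_f = ΔP/(ρg) = 6.494e+05/(864·9.81) = 76.6 m.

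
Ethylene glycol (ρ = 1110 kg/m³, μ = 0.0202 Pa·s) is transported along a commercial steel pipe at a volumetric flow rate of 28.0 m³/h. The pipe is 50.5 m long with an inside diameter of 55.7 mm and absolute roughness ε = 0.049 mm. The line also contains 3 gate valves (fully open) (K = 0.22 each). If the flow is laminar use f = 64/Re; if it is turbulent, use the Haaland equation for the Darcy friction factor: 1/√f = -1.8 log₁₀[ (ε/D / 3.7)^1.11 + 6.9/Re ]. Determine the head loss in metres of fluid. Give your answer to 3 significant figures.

Q = 28.0 m³/h = 28.0/3600 = 0.007778 m³/s.
Cross-sectional area A = πD²/4 = π(0.0557)²/4 = 0.002437 m²; mean velocity V = Q/A = 0.007778/0.002437 = 3.192 m/s.
Reynolds number Re = ρVD/μ = 1110 · 3.192 · 0.0557 / 0.0202 = 9770.
Re > 4000 → turbulent. Relative roughness ε/D = 4.9e-05/0.0557 = 0.00088. Haaland: 1/√f = -1.8 log₁₀[(0.00088/3.7)^1.11 + 6.9/9770] = -1.8 log₁₀[9.5e-05 + 0.000706] = 5.573, so f = 0.03219.
Total minor-loss coefficient ΣK = 3·0.22 = 0.66.
ΔP = [f·L/D + ΣK]·(ρV²/2) = [0.03219·50.5/0.0557 + 0.66]·(1110·3.192²/2) = [29.19 + 0.66]·5655 = 1.688e+05 Pa.
Head loss h_f = ΔP/(ρg) = 1.688e+05/(1110·9.81) = 15.5 m.

h_f ≈ 15.5 m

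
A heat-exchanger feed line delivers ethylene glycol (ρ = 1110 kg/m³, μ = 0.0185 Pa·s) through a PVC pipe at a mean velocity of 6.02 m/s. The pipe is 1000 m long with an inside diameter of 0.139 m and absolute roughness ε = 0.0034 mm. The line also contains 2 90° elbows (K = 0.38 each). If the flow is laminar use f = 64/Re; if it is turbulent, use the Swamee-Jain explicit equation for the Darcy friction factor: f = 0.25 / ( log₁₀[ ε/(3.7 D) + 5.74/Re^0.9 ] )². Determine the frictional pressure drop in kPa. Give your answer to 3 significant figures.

Reynolds number Re = ρVD/μ = 1110 · 6.02 · 0.139 / 0.0185 = 5.021e+04.
Re > 4000 → turbulent. Relative roughness ε/D = 3.4e-06/0.139 = 2.45e-05. Swamee-Jain: f = 0.25/(log₁₀[2.45e-05/3.7 + 5.74/5.021e+04^0.9])² = 0.25/(log₁₀[6.61e-06 + 0.000337])² = 0.25/(-3.463)² = 0.02084.
Total minor-loss coefficient ΣK = 2·0.38 = 0.76.
ΔP = [f·L/D + ΣK]·(ρV²/2) = [0.02084·1000/0.139 + 0.76]·(1110·6.02²/2) = [149.9 + 0.76]·2.011e+04 = 3.031e+06 Pa.
ΔP = 3.031e+06 Pa = 3030 kPa.

ΔP ≈ 3030 kPa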